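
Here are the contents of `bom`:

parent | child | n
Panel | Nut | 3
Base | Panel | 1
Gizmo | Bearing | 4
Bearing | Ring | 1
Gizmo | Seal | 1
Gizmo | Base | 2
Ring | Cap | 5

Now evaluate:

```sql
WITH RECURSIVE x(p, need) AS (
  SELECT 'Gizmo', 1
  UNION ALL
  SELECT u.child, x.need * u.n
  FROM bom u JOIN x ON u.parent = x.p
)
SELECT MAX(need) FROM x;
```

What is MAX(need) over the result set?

20

Base: (Gizmo, need=1).
Iteration 1: components of {Gizmo} -> Base = 1*2 = 2, Bearing = 1*4 = 4, Seal = 1*1 = 1.
Iteration 2: components of {Base,Bearing,Seal} -> Panel = 2*1 = 2, Ring = 4*1 = 4.
Iteration 3: components of {Panel,Ring} -> Cap = 4*5 = 20, Nut = 2*3 = 6.
Iteration 4: no further components; recursion stops.
need values: 1, 2, 4, 1, 2, 4, 6, 20; the maximum is 20.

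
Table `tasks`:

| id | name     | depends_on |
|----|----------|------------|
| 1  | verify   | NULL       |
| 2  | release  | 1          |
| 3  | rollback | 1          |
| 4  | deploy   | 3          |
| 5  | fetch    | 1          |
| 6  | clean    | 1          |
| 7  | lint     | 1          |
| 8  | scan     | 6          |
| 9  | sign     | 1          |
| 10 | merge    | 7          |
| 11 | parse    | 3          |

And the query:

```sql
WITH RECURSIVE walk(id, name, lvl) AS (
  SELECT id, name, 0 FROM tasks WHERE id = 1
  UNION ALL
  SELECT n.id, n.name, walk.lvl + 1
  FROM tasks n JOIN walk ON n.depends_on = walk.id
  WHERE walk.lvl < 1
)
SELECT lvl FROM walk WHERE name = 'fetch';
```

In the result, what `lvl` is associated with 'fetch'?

Base: id=1 (verify) at lvl 0.
Iteration 1: rows with depends_on in {1} -> release (id 2, lvl 1), rollback (id 3, lvl 1), fetch (id 5, lvl 1), clean (id 6, lvl 1), lint (id 7, lvl 1), sign (id 9, lvl 1).
Iteration 2: lvl < 1 fails for all current rows; recursion stops.

1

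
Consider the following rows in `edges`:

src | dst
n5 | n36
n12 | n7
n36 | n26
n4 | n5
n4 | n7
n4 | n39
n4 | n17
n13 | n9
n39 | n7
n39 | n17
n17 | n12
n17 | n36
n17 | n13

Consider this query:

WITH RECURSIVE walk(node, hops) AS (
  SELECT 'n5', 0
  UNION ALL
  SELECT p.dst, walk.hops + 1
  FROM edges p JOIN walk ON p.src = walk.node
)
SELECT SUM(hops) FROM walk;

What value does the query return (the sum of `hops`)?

Base: (n5, hops=0).
Iteration 1: edges from {n5} -> (n36, hops=1).
Iteration 2: edges from {n36} -> (n26, hops=2).
Iteration 3: no outgoing edges from {n26}; recursion stops.
SUM(hops) = 0 + 1 + 2 = 3.

3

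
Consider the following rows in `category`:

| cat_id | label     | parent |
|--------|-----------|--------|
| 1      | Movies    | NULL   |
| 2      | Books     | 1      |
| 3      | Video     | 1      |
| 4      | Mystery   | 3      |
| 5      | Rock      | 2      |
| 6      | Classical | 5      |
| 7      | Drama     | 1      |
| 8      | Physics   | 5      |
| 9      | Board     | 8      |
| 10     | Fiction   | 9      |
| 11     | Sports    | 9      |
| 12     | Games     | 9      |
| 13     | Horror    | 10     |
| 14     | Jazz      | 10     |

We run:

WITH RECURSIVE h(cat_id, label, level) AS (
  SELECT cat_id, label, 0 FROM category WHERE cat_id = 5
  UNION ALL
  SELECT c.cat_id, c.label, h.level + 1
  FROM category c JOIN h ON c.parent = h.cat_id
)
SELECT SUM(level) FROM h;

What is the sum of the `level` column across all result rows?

21

Base: cat_id=5 (Rock) at level 0.
Iteration 1: rows with parent in {5} -> Classical (id 6, level 1), Physics (id 8, level 1).
Iteration 2: rows with parent in {6,8} -> Board (id 9, level 2).
Iteration 3: rows with parent in {9} -> Fiction (id 10, level 3), Sports (id 11, level 3), Games (id 12, level 3).
Iteration 4: rows with parent in {10,11,12} -> Horror (id 13, level 4), Jazz (id 14, level 4).
Iteration 5: no rows with parent in {13,14}; recursion stops.
SUM(level) = 0 + 1 + 1 + 2 + 3 + 3 + 3 + 4 + 4 = 21.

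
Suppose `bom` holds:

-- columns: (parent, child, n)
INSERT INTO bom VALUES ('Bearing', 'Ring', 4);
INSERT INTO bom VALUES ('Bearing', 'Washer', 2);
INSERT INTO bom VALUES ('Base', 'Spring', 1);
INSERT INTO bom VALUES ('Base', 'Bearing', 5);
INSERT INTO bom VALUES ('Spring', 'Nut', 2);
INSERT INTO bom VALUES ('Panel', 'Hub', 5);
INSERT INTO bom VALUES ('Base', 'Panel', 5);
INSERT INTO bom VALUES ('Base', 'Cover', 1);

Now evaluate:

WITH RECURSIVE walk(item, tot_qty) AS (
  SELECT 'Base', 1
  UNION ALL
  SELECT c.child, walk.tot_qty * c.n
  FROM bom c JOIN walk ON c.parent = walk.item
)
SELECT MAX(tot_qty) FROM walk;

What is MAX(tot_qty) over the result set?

25

Base: (Base, tot_qty=1).
Iteration 1: components of {Base} -> Bearing = 1*5 = 5, Cover = 1*1 = 1, Panel = 1*5 = 5, Spring = 1*1 = 1.
Iteration 2: components of {Bearing,Cover,Panel,Spring} -> Hub = 5*5 = 25, Nut = 1*2 = 2, Ring = 5*4 = 20, Washer = 5*2 = 10.
Iteration 3: no further components; recursion stops.
tot_qty values: 1, 5, 5, 1, 1, 25, 10, 20, 2; the maximum is 25.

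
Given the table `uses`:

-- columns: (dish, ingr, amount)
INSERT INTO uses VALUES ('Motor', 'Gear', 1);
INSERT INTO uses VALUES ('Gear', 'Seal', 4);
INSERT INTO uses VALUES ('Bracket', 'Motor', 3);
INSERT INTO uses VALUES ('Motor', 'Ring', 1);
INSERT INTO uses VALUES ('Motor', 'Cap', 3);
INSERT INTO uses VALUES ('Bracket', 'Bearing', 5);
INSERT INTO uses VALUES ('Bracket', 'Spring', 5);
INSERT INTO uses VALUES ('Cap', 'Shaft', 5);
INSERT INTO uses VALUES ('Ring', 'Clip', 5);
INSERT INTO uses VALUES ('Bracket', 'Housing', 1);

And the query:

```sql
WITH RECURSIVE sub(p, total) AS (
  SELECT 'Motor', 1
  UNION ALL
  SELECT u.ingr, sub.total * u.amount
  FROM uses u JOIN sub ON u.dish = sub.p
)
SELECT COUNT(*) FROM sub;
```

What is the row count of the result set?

7

Base: (Motor, total=1).
Iteration 1: components of {Motor} -> Cap = 1*3 = 3, Gear = 1*1 = 1, Ring = 1*1 = 1.
Iteration 2: components of {Cap,Gear,Ring} -> Clip = 1*5 = 5, Seal = 1*4 = 4, Shaft = 3*5 = 15.
Iteration 3: no further components; recursion stops.
Total rows emitted: 7.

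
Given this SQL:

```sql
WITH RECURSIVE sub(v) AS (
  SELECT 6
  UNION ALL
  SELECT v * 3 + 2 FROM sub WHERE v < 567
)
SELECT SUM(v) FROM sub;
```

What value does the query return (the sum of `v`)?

Base: v=6.
Iteration 1: 6 < 567 holds -> v = 6 * 3 + 2 = 20.
Iteration 2: 20 < 567 holds -> v = 20 * 3 + 2 = 62.
Iteration 3: 62 < 567 holds -> v = 62 * 3 + 2 = 188.
Iteration 4: 188 < 567 holds -> v = 188 * 3 + 2 = 566.
Iteration 5: 566 < 567 holds -> v = 566 * 3 + 2 = 1700.
Iteration 6: 1700 < 567 fails; recursion stops.
SUM(v) = 6 + 20 + 62 + 188 + 566 + 1700 = 2542.

2542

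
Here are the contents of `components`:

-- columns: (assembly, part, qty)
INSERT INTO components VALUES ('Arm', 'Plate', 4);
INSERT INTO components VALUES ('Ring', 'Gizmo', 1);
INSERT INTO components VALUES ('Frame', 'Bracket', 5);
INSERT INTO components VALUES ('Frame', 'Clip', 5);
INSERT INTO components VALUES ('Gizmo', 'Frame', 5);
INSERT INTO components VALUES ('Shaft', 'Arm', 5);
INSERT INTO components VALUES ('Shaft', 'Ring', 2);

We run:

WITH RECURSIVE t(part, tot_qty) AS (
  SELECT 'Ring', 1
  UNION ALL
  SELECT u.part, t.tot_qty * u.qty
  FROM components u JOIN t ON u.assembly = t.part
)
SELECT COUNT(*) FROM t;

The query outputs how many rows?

Base: (Ring, tot_qty=1).
Iteration 1: components of {Ring} -> Gizmo = 1*1 = 1.
Iteration 2: components of {Gizmo} -> Frame = 1*5 = 5.
Iteration 3: components of {Frame} -> Bracket = 5*5 = 25, Clip = 5*5 = 25.
Iteration 4: no further components; recursion stops.
Total rows emitted: 5.

5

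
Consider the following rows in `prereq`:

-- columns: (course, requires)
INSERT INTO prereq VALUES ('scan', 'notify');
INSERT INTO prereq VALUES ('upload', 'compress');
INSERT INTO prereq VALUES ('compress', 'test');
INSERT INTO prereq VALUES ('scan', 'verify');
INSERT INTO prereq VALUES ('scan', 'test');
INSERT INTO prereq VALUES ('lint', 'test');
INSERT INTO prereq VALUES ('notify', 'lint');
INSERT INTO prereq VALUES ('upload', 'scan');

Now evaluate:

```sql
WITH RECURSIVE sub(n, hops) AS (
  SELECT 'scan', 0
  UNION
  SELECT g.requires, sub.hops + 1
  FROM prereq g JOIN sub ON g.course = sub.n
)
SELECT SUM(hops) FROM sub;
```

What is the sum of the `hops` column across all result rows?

Base: (scan, hops=0).
Iteration 1: edges from {scan} -> (notify, hops=1), (test, hops=1), (verify, hops=1).
Iteration 2: edges from {notify,test,verify} -> (lint, hops=2).
Iteration 3: edges from {lint} -> (test, hops=3).
Iteration 4: no outgoing edges from {test}; recursion stops.
SUM(hops) = 0 + 1 + 1 + 1 + 2 + 3 = 8.

8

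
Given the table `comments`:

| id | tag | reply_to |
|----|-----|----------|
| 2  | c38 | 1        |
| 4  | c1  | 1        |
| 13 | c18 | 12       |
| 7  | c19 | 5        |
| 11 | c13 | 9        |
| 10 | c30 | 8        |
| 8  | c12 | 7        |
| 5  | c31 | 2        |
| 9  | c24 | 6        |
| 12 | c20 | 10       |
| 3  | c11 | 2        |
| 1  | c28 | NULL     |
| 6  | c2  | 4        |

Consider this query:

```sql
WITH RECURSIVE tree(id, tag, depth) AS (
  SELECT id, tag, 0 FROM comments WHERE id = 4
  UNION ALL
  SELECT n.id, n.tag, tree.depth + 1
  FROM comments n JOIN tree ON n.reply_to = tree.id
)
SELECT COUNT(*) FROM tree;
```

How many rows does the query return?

4

Base: id=4 (c1) at depth 0.
Iteration 1: rows with reply_to in {4} -> c2 (id 6, depth 1).
Iteration 2: rows with reply_to in {6} -> c24 (id 9, depth 2).
Iteration 3: rows with reply_to in {9} -> c13 (id 11, depth 3).
Iteration 4: no rows with reply_to in {11}; recursion stops.
Total rows emitted: 4.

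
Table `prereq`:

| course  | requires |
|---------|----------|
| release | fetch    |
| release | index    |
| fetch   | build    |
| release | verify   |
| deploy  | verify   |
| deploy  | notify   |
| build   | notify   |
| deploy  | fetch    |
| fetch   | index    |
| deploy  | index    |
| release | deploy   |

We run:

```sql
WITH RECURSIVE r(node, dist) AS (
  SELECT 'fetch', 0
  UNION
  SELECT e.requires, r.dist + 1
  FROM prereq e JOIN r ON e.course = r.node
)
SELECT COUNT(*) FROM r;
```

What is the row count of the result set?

Base: (fetch, dist=0).
Iteration 1: edges from {fetch} -> (build, dist=1), (index, dist=1).
Iteration 2: edges from {build,index} -> (notify, dist=2).
Iteration 3: no outgoing edges from {notify}; recursion stops.
Total rows emitted: 4.

4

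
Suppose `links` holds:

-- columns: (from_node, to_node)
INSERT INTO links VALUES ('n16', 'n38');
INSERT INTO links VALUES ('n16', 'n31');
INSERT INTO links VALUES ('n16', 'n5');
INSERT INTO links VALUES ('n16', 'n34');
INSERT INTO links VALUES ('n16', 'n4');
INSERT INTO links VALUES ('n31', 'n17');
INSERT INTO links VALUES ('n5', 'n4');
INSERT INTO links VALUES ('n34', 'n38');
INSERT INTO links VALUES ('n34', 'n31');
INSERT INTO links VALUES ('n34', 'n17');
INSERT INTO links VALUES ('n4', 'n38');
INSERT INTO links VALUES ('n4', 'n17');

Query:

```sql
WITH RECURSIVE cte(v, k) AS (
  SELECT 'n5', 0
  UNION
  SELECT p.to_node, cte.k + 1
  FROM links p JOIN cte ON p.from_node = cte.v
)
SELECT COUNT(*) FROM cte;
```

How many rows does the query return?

4

Base: (n5, k=0).
Iteration 1: edges from {n5} -> (n4, k=1).
Iteration 2: edges from {n4} -> (n17, k=2), (n38, k=2).
Iteration 3: no outgoing edges from {n17,n38}; recursion stops.
Total rows emitted: 4.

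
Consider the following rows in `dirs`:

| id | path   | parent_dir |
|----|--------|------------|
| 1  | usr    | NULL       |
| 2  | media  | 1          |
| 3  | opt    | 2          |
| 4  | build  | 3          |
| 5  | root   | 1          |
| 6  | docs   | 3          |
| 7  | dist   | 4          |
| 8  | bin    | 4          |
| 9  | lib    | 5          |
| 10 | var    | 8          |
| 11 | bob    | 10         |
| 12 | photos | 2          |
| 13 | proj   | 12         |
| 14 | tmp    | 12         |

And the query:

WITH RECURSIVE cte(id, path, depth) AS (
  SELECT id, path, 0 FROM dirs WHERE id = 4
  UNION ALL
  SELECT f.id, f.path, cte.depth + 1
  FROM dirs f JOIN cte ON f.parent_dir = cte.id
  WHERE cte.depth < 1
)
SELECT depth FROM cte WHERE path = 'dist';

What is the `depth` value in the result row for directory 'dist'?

Base: id=4 (build) at depth 0.
Iteration 1: rows with parent_dir in {4} -> dist (id 7, depth 1), bin (id 8, depth 1).
Iteration 2: depth < 1 fails for all current rows; recursion stops.

1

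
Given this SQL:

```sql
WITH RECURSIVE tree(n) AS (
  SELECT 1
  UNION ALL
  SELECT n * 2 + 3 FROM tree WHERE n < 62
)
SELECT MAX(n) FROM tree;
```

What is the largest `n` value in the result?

Base: n=1.
Iteration 1: 1 < 62 holds -> n = 1 * 2 + 3 = 5.
Iteration 2: 5 < 62 holds -> n = 5 * 2 + 3 = 13.
Iteration 3: 13 < 62 holds -> n = 13 * 2 + 3 = 29.
Iteration 4: 29 < 62 holds -> n = 29 * 2 + 3 = 61.
Iteration 5: 61 < 62 holds -> n = 61 * 2 + 3 = 125.
Iteration 6: 125 < 62 fails; recursion stops.
n values: 1, 5, 13, 29, 61, 125; the maximum is 125.

125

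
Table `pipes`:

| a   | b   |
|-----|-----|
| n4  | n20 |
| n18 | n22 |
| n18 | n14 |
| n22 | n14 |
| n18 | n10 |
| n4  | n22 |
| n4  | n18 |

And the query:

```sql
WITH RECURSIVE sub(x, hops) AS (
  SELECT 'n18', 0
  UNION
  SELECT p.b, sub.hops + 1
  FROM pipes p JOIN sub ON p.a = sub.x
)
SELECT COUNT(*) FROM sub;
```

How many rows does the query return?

Base: (n18, hops=0).
Iteration 1: edges from {n18} -> (n10, hops=1), (n14, hops=1), (n22, hops=1).
Iteration 2: edges from {n10,n14,n22} -> (n14, hops=2).
Iteration 3: no outgoing edges from {n14}; recursion stops.
Total rows emitted: 5.

5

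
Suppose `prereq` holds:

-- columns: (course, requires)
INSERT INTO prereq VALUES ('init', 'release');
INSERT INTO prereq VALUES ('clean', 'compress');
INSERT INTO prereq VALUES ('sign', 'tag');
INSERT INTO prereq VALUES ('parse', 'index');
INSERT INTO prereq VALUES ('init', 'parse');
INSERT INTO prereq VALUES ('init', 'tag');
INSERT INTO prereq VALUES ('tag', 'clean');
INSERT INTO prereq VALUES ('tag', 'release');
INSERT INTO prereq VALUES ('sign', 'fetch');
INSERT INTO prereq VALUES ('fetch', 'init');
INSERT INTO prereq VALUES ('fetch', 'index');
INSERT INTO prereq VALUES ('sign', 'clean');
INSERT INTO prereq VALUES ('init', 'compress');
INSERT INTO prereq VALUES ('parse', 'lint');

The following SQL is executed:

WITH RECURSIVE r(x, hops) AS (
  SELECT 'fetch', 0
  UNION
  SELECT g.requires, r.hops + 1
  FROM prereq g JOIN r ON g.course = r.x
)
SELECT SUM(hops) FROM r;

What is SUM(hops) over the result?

26

Base: (fetch, hops=0).
Iteration 1: edges from {fetch} -> (index, hops=1), (init, hops=1).
Iteration 2: edges from {index,init} -> (compress, hops=2), (parse, hops=2), (release, hops=2), (tag, hops=2).
Iteration 3: edges from {compress,parse,release,tag} -> (clean, hops=3), (index, hops=3), (lint, hops=3), (release, hops=3).
Iteration 4: edges from {clean,index,lint,release} -> (compress, hops=4).
Iteration 5: no outgoing edges from {compress}; recursion stops.
SUM(hops) = 0 + 1 + 1 + 2 + 2 + 2 + 2 + 3 + 3 + 3 + 3 + 4 = 26.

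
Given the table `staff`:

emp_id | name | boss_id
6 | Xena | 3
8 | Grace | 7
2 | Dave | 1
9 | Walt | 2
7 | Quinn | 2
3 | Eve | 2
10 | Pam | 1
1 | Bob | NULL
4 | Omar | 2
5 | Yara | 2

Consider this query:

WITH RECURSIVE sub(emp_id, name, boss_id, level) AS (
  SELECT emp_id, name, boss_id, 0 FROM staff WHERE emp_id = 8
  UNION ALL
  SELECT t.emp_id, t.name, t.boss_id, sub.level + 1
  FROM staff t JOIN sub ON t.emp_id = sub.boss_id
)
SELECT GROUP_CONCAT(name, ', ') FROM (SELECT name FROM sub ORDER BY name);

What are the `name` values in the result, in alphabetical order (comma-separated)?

Base: emp_id=8 (Grace), boss_id=7, level 0.
Iteration 1: join on emp_id=7 -> Quinn (id 7, boss_id=2, level 1).
Iteration 2: join on emp_id=2 -> Dave (id 2, boss_id=1, level 2).
Iteration 3: join on emp_id=1 -> Bob (id 1, boss_id=NULL, level 3).
Iteration 4: boss_id is NULL; no match; recursion stops.

Bob, Dave, Grace, Quinn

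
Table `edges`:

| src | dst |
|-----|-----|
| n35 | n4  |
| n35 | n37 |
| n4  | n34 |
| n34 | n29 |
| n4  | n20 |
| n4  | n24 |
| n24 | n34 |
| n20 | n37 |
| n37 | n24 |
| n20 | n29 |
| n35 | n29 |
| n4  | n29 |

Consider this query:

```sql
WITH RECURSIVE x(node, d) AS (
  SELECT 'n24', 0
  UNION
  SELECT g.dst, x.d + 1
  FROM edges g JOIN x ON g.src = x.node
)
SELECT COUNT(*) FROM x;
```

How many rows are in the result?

Base: (n24, d=0).
Iteration 1: edges from {n24} -> (n34, d=1).
Iteration 2: edges from {n34} -> (n29, d=2).
Iteration 3: no outgoing edges from {n29}; recursion stops.
Total rows emitted: 3.

3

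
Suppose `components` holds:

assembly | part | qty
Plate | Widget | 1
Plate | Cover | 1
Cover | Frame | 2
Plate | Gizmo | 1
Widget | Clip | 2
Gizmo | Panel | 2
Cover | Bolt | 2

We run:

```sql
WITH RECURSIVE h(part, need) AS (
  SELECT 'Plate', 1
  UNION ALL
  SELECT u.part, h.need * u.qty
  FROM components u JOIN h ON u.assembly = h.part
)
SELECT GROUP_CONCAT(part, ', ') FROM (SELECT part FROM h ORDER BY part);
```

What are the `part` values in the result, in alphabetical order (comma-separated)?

Base: (Plate, need=1).
Iteration 1: components of {Plate} -> Cover = 1*1 = 1, Gizmo = 1*1 = 1, Widget = 1*1 = 1.
Iteration 2: components of {Cover,Gizmo,Widget} -> Bolt = 1*2 = 2, Clip = 1*2 = 2, Frame = 1*2 = 2, Panel = 1*2 = 2.
Iteration 3: no further components; recursion stops.

Bolt, Clip, Cover, Frame, Gizmo, Panel, Plate, Widget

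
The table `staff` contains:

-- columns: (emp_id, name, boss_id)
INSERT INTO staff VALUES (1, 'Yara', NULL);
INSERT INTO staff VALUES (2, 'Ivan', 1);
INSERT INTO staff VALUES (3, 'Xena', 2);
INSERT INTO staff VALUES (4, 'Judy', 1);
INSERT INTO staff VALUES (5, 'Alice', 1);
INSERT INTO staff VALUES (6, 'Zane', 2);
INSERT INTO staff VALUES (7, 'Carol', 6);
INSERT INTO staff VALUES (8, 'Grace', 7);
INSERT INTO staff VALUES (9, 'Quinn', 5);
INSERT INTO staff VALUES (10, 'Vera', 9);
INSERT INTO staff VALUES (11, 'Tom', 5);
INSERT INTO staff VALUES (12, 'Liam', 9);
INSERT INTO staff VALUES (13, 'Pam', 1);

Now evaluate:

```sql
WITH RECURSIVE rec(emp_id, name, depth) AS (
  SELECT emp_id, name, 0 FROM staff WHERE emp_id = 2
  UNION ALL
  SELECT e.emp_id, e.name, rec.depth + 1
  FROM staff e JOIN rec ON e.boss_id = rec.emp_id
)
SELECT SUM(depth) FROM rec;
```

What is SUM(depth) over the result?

7

Base: emp_id=2 (Ivan) at depth 0.
Iteration 1: rows with boss_id in {2} -> Xena (id 3, depth 1), Zane (id 6, depth 1).
Iteration 2: rows with boss_id in {3,6} -> Carol (id 7, depth 2).
Iteration 3: rows with boss_id in {7} -> Grace (id 8, depth 3).
Iteration 4: no rows with boss_id in {8}; recursion stops.
SUM(depth) = 0 + 1 + 1 + 2 + 3 = 7.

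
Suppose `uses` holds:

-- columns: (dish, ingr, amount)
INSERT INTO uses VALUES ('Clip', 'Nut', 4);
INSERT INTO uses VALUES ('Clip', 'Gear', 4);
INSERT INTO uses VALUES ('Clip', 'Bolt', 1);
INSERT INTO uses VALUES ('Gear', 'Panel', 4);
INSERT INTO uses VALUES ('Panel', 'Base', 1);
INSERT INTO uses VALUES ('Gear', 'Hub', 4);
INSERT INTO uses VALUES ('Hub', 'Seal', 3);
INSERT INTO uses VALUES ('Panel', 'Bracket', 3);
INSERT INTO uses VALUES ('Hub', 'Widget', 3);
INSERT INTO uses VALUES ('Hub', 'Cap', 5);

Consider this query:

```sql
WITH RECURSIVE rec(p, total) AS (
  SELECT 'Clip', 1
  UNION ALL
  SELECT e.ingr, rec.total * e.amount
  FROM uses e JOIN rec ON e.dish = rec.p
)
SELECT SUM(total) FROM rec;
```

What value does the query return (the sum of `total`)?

282

Base: (Clip, total=1).
Iteration 1: components of {Clip} -> Bolt = 1*1 = 1, Gear = 1*4 = 4, Nut = 1*4 = 4.
Iteration 2: components of {Bolt,Gear,Nut} -> Hub = 4*4 = 16, Panel = 4*4 = 16.
Iteration 3: components of {Hub,Panel} -> Base = 16*1 = 16, Bracket = 16*3 = 48, Cap = 16*5 = 80, Seal = 16*3 = 48, Widget = 16*3 = 48.
Iteration 4: no further components; recursion stops.
SUM(total) = 1 + 4 + 4 + 1 + 16 + 16 + 16 + 48 + 48 + 48 + 80 = 282.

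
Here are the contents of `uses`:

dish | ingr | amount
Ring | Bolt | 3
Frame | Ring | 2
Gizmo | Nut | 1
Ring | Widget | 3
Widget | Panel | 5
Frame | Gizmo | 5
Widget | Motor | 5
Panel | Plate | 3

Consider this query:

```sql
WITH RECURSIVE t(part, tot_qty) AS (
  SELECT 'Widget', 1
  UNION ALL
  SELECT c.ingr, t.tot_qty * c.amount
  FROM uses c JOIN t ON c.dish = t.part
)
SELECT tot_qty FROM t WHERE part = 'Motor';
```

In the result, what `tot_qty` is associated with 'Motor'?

Base: (Widget, tot_qty=1).
Iteration 1: components of {Widget} -> Motor = 1*5 = 5, Panel = 1*5 = 5.
Iteration 2: components of {Motor,Panel} -> Plate = 5*3 = 15.
Iteration 3: no further components; recursion stops.

5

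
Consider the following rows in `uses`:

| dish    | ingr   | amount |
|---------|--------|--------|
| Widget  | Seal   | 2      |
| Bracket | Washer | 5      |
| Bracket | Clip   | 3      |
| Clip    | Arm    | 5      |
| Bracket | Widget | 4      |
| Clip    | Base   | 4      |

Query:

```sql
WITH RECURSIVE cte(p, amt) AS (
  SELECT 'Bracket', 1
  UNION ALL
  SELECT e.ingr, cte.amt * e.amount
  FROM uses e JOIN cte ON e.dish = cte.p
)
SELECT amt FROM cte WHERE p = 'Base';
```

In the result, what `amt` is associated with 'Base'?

12

Base: (Bracket, amt=1).
Iteration 1: components of {Bracket} -> Clip = 1*3 = 3, Washer = 1*5 = 5, Widget = 1*4 = 4.
Iteration 2: components of {Clip,Washer,Widget} -> Arm = 3*5 = 15, Base = 3*4 = 12, Seal = 4*2 = 8.
Iteration 3: no further components; recursion stops.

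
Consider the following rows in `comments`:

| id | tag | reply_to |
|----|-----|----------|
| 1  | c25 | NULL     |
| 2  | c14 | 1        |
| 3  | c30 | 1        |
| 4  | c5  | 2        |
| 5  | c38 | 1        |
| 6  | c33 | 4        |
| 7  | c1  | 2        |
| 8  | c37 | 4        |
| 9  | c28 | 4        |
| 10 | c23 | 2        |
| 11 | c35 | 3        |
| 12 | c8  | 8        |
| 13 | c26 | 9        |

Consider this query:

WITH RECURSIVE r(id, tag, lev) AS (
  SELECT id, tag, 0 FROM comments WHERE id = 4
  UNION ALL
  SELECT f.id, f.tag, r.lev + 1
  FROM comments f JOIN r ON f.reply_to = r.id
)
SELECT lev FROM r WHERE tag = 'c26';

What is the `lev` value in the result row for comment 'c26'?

Base: id=4 (c5) at lev 0.
Iteration 1: rows with reply_to in {4} -> c33 (id 6, lev 1), c37 (id 8, lev 1), c28 (id 9, lev 1).
Iteration 2: rows with reply_to in {6,8,9} -> c8 (id 12, lev 2), c26 (id 13, lev 2).
Iteration 3: no rows with reply_to in {12,13}; recursion stops.

2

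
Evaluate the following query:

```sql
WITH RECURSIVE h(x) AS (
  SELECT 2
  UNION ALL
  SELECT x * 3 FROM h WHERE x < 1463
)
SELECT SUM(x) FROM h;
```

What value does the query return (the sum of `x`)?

6560

Base: x=2.
Iteration 1: 2 < 1463 holds -> x = 2 * 3 = 6.
Iteration 2: 6 < 1463 holds -> x = 6 * 3 = 18.
Iteration 3: 18 < 1463 holds -> x = 18 * 3 = 54.
Iteration 4: 54 < 1463 holds -> x = 54 * 3 = 162.
Iteration 5: 162 < 1463 holds -> x = 162 * 3 = 486.
Iteration 6: 486 < 1463 holds -> x = 486 * 3 = 1458.
Iteration 7: 1458 < 1463 holds -> x = 1458 * 3 = 4374.
Iteration 8: 4374 < 1463 fails; recursion stops.
SUM(x) = 2 + 6 + 18 + 54 + 162 + 486 + 1458 + 4374 = 6560.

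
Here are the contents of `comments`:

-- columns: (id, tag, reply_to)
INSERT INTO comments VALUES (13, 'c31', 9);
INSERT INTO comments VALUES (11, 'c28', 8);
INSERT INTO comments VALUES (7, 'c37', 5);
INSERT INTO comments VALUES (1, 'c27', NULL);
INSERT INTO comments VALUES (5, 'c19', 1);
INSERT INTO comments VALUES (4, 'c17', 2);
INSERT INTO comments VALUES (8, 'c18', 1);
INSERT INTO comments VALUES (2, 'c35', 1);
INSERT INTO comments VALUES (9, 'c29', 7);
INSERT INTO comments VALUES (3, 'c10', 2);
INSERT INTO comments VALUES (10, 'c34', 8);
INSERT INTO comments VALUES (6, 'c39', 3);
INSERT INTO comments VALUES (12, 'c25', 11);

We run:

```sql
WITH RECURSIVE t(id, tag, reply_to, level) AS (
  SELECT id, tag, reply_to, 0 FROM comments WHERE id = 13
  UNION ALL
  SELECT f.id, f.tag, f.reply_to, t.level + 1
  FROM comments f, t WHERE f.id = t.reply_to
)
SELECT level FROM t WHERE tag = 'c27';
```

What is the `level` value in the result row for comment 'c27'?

Base: id=13 (c31), reply_to=9, level 0.
Iteration 1: join on id=9 -> c29 (id 9, reply_to=7, level 1).
Iteration 2: join on id=7 -> c37 (id 7, reply_to=5, level 2).
Iteration 3: join on id=5 -> c19 (id 5, reply_to=1, level 3).
Iteration 4: join on id=1 -> c27 (id 1, reply_to=NULL, level 4).
Iteration 5: reply_to is NULL; no match; recursion stops.

4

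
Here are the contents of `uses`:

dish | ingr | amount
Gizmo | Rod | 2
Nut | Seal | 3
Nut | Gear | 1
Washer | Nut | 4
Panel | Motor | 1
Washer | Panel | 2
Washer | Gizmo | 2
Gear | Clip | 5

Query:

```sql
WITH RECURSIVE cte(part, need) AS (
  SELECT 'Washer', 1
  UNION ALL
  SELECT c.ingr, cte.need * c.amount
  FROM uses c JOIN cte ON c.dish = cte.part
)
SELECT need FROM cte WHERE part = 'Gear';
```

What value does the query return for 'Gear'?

4

Base: (Washer, need=1).
Iteration 1: components of {Washer} -> Gizmo = 1*2 = 2, Nut = 1*4 = 4, Panel = 1*2 = 2.
Iteration 2: components of {Gizmo,Nut,Panel} -> Gear = 4*1 = 4, Motor = 2*1 = 2, Rod = 2*2 = 4, Seal = 4*3 = 12.
Iteration 3: components of {Gear,Motor,Rod,Seal} -> Clip = 4*5 = 20.
Iteration 4: no further components; recursion stops.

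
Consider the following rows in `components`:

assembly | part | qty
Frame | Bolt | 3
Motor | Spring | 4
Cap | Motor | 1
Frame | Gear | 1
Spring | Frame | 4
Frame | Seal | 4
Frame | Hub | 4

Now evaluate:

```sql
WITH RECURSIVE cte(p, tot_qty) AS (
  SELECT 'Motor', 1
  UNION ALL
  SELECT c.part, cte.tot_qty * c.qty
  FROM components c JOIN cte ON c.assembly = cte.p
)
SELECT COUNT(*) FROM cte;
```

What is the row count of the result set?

Base: (Motor, tot_qty=1).
Iteration 1: components of {Motor} -> Spring = 1*4 = 4.
Iteration 2: components of {Spring} -> Frame = 4*4 = 16.
Iteration 3: components of {Frame} -> Bolt = 16*3 = 48, Gear = 16*1 = 16, Hub = 16*4 = 64, Seal = 16*4 = 64.
Iteration 4: no further components; recursion stops.
Total rows emitted: 7.

7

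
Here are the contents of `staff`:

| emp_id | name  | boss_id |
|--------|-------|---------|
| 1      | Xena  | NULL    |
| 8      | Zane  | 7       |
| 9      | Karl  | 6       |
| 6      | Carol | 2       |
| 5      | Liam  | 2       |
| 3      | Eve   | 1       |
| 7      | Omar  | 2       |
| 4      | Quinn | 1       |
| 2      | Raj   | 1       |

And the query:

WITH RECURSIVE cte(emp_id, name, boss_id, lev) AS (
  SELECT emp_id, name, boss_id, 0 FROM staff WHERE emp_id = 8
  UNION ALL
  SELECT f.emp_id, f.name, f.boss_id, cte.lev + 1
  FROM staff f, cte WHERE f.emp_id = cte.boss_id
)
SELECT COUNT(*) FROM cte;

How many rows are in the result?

Base: emp_id=8 (Zane), boss_id=7, lev 0.
Iteration 1: join on emp_id=7 -> Omar (id 7, boss_id=2, lev 1).
Iteration 2: join on emp_id=2 -> Raj (id 2, boss_id=1, lev 2).
Iteration 3: join on emp_id=1 -> Xena (id 1, boss_id=NULL, lev 3).
Iteration 4: boss_id is NULL; no match; recursion stops.
Total rows emitted: 4.

4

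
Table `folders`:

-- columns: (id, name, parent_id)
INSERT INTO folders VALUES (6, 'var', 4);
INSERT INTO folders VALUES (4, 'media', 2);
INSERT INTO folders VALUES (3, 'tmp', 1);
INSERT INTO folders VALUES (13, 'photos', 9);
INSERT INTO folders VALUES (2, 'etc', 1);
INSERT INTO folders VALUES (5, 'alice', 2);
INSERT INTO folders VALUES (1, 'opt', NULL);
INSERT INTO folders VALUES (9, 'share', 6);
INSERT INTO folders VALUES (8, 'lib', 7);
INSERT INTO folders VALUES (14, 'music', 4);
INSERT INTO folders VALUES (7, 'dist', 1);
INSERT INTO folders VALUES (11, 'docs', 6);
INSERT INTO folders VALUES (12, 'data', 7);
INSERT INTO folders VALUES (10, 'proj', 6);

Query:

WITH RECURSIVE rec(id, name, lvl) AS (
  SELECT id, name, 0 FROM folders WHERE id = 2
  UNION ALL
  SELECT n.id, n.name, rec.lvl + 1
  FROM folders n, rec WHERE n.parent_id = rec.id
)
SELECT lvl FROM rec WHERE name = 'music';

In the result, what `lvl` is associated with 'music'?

Base: id=2 (etc) at lvl 0.
Iteration 1: rows with parent_id in {2} -> media (id 4, lvl 1), alice (id 5, lvl 1).
Iteration 2: rows with parent_id in {4,5} -> var (id 6, lvl 2), music (id 14, lvl 2).
Iteration 3: rows with parent_id in {6,14} -> share (id 9, lvl 3), proj (id 10, lvl 3), docs (id 11, lvl 3).
Iteration 4: rows with parent_id in {9,10,11} -> photos (id 13, lvl 4).
Iteration 5: no rows with parent_id in {13}; recursion stops.

2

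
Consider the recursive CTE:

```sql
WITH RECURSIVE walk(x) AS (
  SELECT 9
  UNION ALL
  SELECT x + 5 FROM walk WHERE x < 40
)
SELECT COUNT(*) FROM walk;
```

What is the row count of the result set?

8

Base: x=9.
Iteration 1: 9 < 40 holds -> x = 9 + 5 = 14.
Iteration 2: 14 < 40 holds -> x = 14 + 5 = 19.
Iteration 3: 19 < 40 holds -> x = 19 + 5 = 24.
Iteration 4: 24 < 40 holds -> x = 24 + 5 = 29.
Iteration 5: 29 < 40 holds -> x = 29 + 5 = 34.
Iteration 6: 34 < 40 holds -> x = 34 + 5 = 39.
Iteration 7: 39 < 40 holds -> x = 39 + 5 = 44.
Iteration 8: 44 < 40 fails; recursion stops.
Total rows emitted: 8.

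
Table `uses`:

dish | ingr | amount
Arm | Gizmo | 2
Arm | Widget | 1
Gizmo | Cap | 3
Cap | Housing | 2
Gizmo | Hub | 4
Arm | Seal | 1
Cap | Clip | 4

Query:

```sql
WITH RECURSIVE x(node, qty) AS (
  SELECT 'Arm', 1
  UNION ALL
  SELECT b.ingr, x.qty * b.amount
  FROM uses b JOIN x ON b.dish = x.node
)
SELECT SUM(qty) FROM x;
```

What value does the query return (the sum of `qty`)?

Base: (Arm, qty=1).
Iteration 1: components of {Arm} -> Gizmo = 1*2 = 2, Seal = 1*1 = 1, Widget = 1*1 = 1.
Iteration 2: components of {Gizmo,Seal,Widget} -> Cap = 2*3 = 6, Hub = 2*4 = 8.
Iteration 3: components of {Cap,Hub} -> Clip = 6*4 = 24, Housing = 6*2 = 12.
Iteration 4: no further components; recursion stops.
SUM(qty) = 1 + 2 + 1 + 1 + 6 + 8 + 12 + 24 = 55.

55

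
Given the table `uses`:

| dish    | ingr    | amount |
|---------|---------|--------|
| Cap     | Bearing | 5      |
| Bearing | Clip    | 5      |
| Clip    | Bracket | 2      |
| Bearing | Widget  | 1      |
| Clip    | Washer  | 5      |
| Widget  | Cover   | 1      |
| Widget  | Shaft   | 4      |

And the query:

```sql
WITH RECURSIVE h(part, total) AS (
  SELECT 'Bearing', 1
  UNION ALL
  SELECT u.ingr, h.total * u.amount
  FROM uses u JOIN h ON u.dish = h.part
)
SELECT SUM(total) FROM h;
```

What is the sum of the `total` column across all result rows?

Base: (Bearing, total=1).
Iteration 1: components of {Bearing} -> Clip = 1*5 = 5, Widget = 1*1 = 1.
Iteration 2: components of {Clip,Widget} -> Bracket = 5*2 = 10, Cover = 1*1 = 1, Shaft = 1*4 = 4, Washer = 5*5 = 25.
Iteration 3: no further components; recursion stops.
SUM(total) = 1 + 5 + 1 + 10 + 25 + 1 + 4 = 47.

47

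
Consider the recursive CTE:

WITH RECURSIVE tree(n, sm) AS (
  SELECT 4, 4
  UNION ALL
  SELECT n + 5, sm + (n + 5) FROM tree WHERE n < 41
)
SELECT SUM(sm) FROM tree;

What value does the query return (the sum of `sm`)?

780

Base: n=4, sm=4.
Iteration 1: 4 < 41 holds -> n = 4 + 5 = 9, sm = 4 + 9 = 13.
Iteration 2: 9 < 41 holds -> n = 9 + 5 = 14, sm = 13 + 14 = 27.
Iteration 3: 14 < 41 holds -> n = 14 + 5 = 19, sm = 27 + 19 = 46.
Iteration 4: 19 < 41 holds -> n = 19 + 5 = 24, sm = 46 + 24 = 70.
Iteration 5: 24 < 41 holds -> n = 24 + 5 = 29, sm = 70 + 29 = 99.
Iteration 6: 29 < 41 holds -> n = 29 + 5 = 34, sm = 99 + 34 = 133.
Iteration 7: 34 < 41 holds -> n = 34 + 5 = 39, sm = 133 + 39 = 172.
Iteration 8: 39 < 41 holds -> n = 39 + 5 = 44, sm = 172 + 44 = 216.
Iteration 9: 44 < 41 fails; recursion stops.
SUM(sm) = 4 + 13 + 27 + 46 + 70 + 99 + 133 + 172 + 216 = 780.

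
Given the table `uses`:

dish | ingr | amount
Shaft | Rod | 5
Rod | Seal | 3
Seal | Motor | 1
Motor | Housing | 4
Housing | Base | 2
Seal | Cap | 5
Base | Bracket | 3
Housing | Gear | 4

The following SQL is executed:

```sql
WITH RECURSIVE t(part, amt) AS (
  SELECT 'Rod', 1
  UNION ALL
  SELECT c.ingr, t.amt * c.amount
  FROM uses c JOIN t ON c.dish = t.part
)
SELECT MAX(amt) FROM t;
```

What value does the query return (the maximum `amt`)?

72

Base: (Rod, amt=1).
Iteration 1: components of {Rod} -> Seal = 1*3 = 3.
Iteration 2: components of {Seal} -> Cap = 3*5 = 15, Motor = 3*1 = 3.
Iteration 3: components of {Cap,Motor} -> Housing = 3*4 = 12.
Iteration 4: components of {Housing} -> Base = 12*2 = 24, Gear = 12*4 = 48.
Iteration 5: components of {Base,Gear} -> Bracket = 24*3 = 72.
Iteration 6: no further components; recursion stops.
amt values: 1, 3, 3, 15, 12, 24, 48, 72; the maximum is 72.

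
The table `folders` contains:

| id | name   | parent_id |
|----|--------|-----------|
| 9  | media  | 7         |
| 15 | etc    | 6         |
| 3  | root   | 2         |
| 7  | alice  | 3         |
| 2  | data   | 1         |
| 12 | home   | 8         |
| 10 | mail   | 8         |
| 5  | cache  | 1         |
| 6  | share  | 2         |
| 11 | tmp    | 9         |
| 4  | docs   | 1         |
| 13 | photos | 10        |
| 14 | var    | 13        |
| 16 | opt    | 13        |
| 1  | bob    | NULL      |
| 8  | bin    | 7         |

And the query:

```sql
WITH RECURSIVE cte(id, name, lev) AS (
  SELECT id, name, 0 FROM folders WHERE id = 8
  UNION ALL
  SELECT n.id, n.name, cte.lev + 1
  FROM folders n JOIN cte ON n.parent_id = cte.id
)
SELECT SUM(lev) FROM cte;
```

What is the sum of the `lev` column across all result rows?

10

Base: id=8 (bin) at lev 0.
Iteration 1: rows with parent_id in {8} -> mail (id 10, lev 1), home (id 12, lev 1).
Iteration 2: rows with parent_id in {10,12} -> photos (id 13, lev 2).
Iteration 3: rows with parent_id in {13} -> var (id 14, lev 3), opt (id 16, lev 3).
Iteration 4: no rows with parent_id in {14,16}; recursion stops.
SUM(lev) = 0 + 1 + 1 + 2 + 3 + 3 = 10.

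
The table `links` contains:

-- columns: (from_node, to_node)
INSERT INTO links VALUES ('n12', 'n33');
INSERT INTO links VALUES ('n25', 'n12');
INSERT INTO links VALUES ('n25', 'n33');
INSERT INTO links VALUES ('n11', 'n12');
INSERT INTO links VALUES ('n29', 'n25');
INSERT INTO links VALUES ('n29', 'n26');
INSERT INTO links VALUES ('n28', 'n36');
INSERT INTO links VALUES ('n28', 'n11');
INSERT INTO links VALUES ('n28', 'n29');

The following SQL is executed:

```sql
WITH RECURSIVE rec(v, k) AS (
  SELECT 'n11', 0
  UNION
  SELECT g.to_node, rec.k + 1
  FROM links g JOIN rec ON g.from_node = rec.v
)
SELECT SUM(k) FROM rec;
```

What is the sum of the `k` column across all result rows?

Base: (n11, k=0).
Iteration 1: edges from {n11} -> (n12, k=1).
Iteration 2: edges from {n12} -> (n33, k=2).
Iteration 3: no outgoing edges from {n33}; recursion stops.
SUM(k) = 0 + 1 + 2 = 3.

3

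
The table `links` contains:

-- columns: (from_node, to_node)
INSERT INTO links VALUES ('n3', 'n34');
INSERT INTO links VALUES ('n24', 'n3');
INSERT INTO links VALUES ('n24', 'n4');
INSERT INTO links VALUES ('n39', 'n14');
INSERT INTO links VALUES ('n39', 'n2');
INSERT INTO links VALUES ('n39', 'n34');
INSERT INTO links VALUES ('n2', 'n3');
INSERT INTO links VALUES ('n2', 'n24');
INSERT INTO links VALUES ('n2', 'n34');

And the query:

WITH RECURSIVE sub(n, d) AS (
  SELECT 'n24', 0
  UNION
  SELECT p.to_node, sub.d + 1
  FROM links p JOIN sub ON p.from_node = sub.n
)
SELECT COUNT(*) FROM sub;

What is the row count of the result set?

4

Base: (n24, d=0).
Iteration 1: edges from {n24} -> (n3, d=1), (n4, d=1).
Iteration 2: edges from {n3,n4} -> (n34, d=2).
Iteration 3: no outgoing edges from {n34}; recursion stops.
Total rows emitted: 4.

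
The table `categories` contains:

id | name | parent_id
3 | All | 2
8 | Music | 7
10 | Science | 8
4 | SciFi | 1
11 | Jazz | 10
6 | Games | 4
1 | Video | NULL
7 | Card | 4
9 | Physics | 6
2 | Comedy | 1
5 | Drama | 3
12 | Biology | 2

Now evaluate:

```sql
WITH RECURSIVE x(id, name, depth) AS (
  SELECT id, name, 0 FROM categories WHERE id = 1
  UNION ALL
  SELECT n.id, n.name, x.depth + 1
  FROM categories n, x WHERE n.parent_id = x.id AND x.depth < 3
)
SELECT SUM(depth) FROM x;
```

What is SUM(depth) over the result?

Base: id=1 (Video) at depth 0.
Iteration 1: rows with parent_id in {1} -> Comedy (id 2, depth 1), SciFi (id 4, depth 1).
Iteration 2: rows with parent_id in {2,4} -> All (id 3, depth 2), Games (id 6, depth 2), Card (id 7, depth 2), Biology (id 12, depth 2).
Iteration 3: rows with parent_id in {3,6,7,12} -> Drama (id 5, depth 3), Music (id 8, depth 3), Physics (id 9, depth 3).
Iteration 4: depth < 3 fails for all current rows; recursion stops.
SUM(depth) = 0 + 1 + 1 + 2 + 2 + 2 + 2 + 3 + 3 + 3 = 19.

19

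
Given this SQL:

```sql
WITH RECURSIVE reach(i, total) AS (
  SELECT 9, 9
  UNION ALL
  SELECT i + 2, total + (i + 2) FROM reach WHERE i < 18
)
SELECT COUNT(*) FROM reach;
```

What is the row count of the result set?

6

Base: i=9, total=9.
Iteration 1: 9 < 18 holds -> i = 9 + 2 = 11, total = 9 + 11 = 20.
Iteration 2: 11 < 18 holds -> i = 11 + 2 = 13, total = 20 + 13 = 33.
Iteration 3: 13 < 18 holds -> i = 13 + 2 = 15, total = 33 + 15 = 48.
Iteration 4: 15 < 18 holds -> i = 15 + 2 = 17, total = 48 + 17 = 65.
Iteration 5: 17 < 18 holds -> i = 17 + 2 = 19, total = 65 + 19 = 84.
Iteration 6: 19 < 18 fails; recursion stops.
Total rows emitted: 6.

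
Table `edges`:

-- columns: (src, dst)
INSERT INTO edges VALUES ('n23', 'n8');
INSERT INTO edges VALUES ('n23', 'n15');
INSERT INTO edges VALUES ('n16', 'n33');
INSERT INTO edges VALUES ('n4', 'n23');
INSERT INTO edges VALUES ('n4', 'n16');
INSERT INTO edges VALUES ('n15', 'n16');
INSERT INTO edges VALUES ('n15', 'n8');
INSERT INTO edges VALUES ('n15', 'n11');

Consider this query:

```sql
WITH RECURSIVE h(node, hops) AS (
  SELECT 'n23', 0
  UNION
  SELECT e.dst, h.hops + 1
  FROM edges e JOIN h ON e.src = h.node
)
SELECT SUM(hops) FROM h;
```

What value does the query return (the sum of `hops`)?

Base: (n23, hops=0).
Iteration 1: edges from {n23} -> (n15, hops=1), (n8, hops=1).
Iteration 2: edges from {n15,n8} -> (n11, hops=2), (n16, hops=2), (n8, hops=2).
Iteration 3: edges from {n11,n16,n8} -> (n33, hops=3).
Iteration 4: no outgoing edges from {n33}; recursion stops.
SUM(hops) = 0 + 1 + 1 + 2 + 2 + 2 + 3 = 11.

11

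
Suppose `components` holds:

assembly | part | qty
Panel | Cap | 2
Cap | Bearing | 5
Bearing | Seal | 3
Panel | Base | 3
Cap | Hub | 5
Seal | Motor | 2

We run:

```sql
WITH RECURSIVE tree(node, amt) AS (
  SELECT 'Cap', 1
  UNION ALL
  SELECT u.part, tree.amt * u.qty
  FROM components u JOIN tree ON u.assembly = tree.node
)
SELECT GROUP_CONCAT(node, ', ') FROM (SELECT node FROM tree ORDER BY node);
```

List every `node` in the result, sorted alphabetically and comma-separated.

Bearing, Cap, Hub, Motor, Seal

Base: (Cap, amt=1).
Iteration 1: components of {Cap} -> Bearing = 1*5 = 5, Hub = 1*5 = 5.
Iteration 2: components of {Bearing,Hub} -> Seal = 5*3 = 15.
Iteration 3: components of {Seal} -> Motor = 15*2 = 30.
Iteration 4: no further components; recursion stops.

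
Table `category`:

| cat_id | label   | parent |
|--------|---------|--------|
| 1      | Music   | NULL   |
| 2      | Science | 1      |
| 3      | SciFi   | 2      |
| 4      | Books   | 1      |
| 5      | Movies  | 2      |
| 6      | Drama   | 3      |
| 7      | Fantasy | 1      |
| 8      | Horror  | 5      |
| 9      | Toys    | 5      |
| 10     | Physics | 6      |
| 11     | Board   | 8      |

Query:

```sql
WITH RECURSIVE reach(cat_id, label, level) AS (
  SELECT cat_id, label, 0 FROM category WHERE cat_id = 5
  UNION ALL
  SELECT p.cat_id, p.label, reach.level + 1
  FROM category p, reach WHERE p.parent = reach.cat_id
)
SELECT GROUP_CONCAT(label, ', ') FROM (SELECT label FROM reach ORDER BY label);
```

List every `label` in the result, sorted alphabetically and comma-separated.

Board, Horror, Movies, Toys

Base: cat_id=5 (Movies) at level 0.
Iteration 1: rows with parent in {5} -> Horror (id 8, level 1), Toys (id 9, level 1).
Iteration 2: rows with parent in {8,9} -> Board (id 11, level 2).
Iteration 3: no rows with parent in {11}; recursion stops.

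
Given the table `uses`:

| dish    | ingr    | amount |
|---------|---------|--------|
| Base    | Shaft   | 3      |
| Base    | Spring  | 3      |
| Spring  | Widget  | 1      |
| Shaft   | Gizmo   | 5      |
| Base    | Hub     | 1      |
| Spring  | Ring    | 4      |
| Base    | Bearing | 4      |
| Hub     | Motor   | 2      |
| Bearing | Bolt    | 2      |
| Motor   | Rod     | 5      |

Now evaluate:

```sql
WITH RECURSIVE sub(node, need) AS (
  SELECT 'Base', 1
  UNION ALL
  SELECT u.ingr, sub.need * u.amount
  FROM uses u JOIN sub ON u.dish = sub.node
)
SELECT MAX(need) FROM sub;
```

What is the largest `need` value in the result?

Base: (Base, need=1).
Iteration 1: components of {Base} -> Bearing = 1*4 = 4, Hub = 1*1 = 1, Shaft = 1*3 = 3, Spring = 1*3 = 3.
Iteration 2: components of {Bearing,Hub,Shaft,Spring} -> Bolt = 4*2 = 8, Gizmo = 3*5 = 15, Motor = 1*2 = 2, Ring = 3*4 = 12, Widget = 3*1 = 3.
Iteration 3: components of {Bolt,Gizmo,Motor,Ring,Widget} -> Rod = 2*5 = 10.
Iteration 4: no further components; recursion stops.
need values: 1, 3, 3, 1, 4, 15, 3, 12, 2, 8, 10; the maximum is 15.

15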